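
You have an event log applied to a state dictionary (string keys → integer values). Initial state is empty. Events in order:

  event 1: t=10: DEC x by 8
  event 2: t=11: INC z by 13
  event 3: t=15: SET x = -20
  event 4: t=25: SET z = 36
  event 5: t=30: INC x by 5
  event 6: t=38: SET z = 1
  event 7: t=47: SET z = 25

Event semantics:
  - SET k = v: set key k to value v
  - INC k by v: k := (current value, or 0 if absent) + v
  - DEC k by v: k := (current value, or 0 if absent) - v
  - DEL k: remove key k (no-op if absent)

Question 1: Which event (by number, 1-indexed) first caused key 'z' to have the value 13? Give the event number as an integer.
Looking for first event where z becomes 13:
  event 2: z (absent) -> 13  <-- first match

Answer: 2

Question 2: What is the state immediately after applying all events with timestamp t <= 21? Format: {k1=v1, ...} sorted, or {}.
Apply events with t <= 21 (3 events):
  after event 1 (t=10: DEC x by 8): {x=-8}
  after event 2 (t=11: INC z by 13): {x=-8, z=13}
  after event 3 (t=15: SET x = -20): {x=-20, z=13}

Answer: {x=-20, z=13}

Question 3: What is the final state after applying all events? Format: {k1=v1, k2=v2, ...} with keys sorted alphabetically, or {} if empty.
Answer: {x=-15, z=25}

Derivation:
  after event 1 (t=10: DEC x by 8): {x=-8}
  after event 2 (t=11: INC z by 13): {x=-8, z=13}
  after event 3 (t=15: SET x = -20): {x=-20, z=13}
  after event 4 (t=25: SET z = 36): {x=-20, z=36}
  after event 5 (t=30: INC x by 5): {x=-15, z=36}
  after event 6 (t=38: SET z = 1): {x=-15, z=1}
  after event 7 (t=47: SET z = 25): {x=-15, z=25}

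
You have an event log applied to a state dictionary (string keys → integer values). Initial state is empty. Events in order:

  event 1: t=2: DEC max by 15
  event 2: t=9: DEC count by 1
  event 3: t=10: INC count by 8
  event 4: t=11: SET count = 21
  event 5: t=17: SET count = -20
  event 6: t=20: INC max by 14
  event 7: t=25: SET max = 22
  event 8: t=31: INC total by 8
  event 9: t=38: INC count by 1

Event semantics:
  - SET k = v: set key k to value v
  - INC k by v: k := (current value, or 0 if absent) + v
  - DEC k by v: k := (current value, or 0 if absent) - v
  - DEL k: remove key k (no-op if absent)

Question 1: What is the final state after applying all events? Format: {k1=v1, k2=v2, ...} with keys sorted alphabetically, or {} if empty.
  after event 1 (t=2: DEC max by 15): {max=-15}
  after event 2 (t=9: DEC count by 1): {count=-1, max=-15}
  after event 3 (t=10: INC count by 8): {count=7, max=-15}
  after event 4 (t=11: SET count = 21): {count=21, max=-15}
  after event 5 (t=17: SET count = -20): {count=-20, max=-15}
  after event 6 (t=20: INC max by 14): {count=-20, max=-1}
  after event 7 (t=25: SET max = 22): {count=-20, max=22}
  after event 8 (t=31: INC total by 8): {count=-20, max=22, total=8}
  after event 9 (t=38: INC count by 1): {count=-19, max=22, total=8}

Answer: {count=-19, max=22, total=8}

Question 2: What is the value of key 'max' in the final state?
Answer: 22

Derivation:
Track key 'max' through all 9 events:
  event 1 (t=2: DEC max by 15): max (absent) -> -15
  event 2 (t=9: DEC count by 1): max unchanged
  event 3 (t=10: INC count by 8): max unchanged
  event 4 (t=11: SET count = 21): max unchanged
  event 5 (t=17: SET count = -20): max unchanged
  event 6 (t=20: INC max by 14): max -15 -> -1
  event 7 (t=25: SET max = 22): max -1 -> 22
  event 8 (t=31: INC total by 8): max unchanged
  event 9 (t=38: INC count by 1): max unchanged
Final: max = 22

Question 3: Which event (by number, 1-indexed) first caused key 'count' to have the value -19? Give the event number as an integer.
Looking for first event where count becomes -19:
  event 2: count = -1
  event 3: count = 7
  event 4: count = 21
  event 5: count = -20
  event 6: count = -20
  event 7: count = -20
  event 8: count = -20
  event 9: count -20 -> -19  <-- first match

Answer: 9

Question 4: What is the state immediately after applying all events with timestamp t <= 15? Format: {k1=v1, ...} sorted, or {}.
Apply events with t <= 15 (4 events):
  after event 1 (t=2: DEC max by 15): {max=-15}
  after event 2 (t=9: DEC count by 1): {count=-1, max=-15}
  after event 3 (t=10: INC count by 8): {count=7, max=-15}
  after event 4 (t=11: SET count = 21): {count=21, max=-15}

Answer: {count=21, max=-15}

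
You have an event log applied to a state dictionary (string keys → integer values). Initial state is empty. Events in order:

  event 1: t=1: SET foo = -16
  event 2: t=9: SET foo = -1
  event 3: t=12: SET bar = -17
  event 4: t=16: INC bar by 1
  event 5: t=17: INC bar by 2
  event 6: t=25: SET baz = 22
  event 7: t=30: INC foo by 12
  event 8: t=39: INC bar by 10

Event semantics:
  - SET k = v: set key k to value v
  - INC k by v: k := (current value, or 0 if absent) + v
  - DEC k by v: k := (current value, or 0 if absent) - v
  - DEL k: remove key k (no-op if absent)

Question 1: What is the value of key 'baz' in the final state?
Track key 'baz' through all 8 events:
  event 1 (t=1: SET foo = -16): baz unchanged
  event 2 (t=9: SET foo = -1): baz unchanged
  event 3 (t=12: SET bar = -17): baz unchanged
  event 4 (t=16: INC bar by 1): baz unchanged
  event 5 (t=17: INC bar by 2): baz unchanged
  event 6 (t=25: SET baz = 22): baz (absent) -> 22
  event 7 (t=30: INC foo by 12): baz unchanged
  event 8 (t=39: INC bar by 10): baz unchanged
Final: baz = 22

Answer: 22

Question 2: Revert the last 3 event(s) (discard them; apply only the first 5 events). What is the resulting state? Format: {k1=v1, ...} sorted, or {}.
Keep first 5 events (discard last 3):
  after event 1 (t=1: SET foo = -16): {foo=-16}
  after event 2 (t=9: SET foo = -1): {foo=-1}
  after event 3 (t=12: SET bar = -17): {bar=-17, foo=-1}
  after event 4 (t=16: INC bar by 1): {bar=-16, foo=-1}
  after event 5 (t=17: INC bar by 2): {bar=-14, foo=-1}

Answer: {bar=-14, foo=-1}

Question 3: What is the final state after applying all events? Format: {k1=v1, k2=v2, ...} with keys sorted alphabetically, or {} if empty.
Answer: {bar=-4, baz=22, foo=11}

Derivation:
  after event 1 (t=1: SET foo = -16): {foo=-16}
  after event 2 (t=9: SET foo = -1): {foo=-1}
  after event 3 (t=12: SET bar = -17): {bar=-17, foo=-1}
  after event 4 (t=16: INC bar by 1): {bar=-16, foo=-1}
  after event 5 (t=17: INC bar by 2): {bar=-14, foo=-1}
  after event 6 (t=25: SET baz = 22): {bar=-14, baz=22, foo=-1}
  after event 7 (t=30: INC foo by 12): {bar=-14, baz=22, foo=11}
  after event 8 (t=39: INC bar by 10): {bar=-4, baz=22, foo=11}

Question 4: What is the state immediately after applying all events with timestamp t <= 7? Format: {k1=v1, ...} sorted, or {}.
Apply events with t <= 7 (1 events):
  after event 1 (t=1: SET foo = -16): {foo=-16}

Answer: {foo=-16}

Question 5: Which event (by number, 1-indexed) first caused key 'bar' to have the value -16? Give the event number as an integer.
Answer: 4

Derivation:
Looking for first event where bar becomes -16:
  event 3: bar = -17
  event 4: bar -17 -> -16  <-- first match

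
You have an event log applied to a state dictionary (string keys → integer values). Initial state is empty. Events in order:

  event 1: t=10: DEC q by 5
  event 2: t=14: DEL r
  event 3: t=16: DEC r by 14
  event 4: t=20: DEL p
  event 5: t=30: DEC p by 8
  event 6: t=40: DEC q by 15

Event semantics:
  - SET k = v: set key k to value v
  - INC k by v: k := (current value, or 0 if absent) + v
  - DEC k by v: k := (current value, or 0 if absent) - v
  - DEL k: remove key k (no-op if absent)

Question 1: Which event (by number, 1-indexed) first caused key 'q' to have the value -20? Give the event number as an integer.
Answer: 6

Derivation:
Looking for first event where q becomes -20:
  event 1: q = -5
  event 2: q = -5
  event 3: q = -5
  event 4: q = -5
  event 5: q = -5
  event 6: q -5 -> -20  <-- first match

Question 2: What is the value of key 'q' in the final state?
Track key 'q' through all 6 events:
  event 1 (t=10: DEC q by 5): q (absent) -> -5
  event 2 (t=14: DEL r): q unchanged
  event 3 (t=16: DEC r by 14): q unchanged
  event 4 (t=20: DEL p): q unchanged
  event 5 (t=30: DEC p by 8): q unchanged
  event 6 (t=40: DEC q by 15): q -5 -> -20
Final: q = -20

Answer: -20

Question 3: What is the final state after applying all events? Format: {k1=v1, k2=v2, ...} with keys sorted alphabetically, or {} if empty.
  after event 1 (t=10: DEC q by 5): {q=-5}
  after event 2 (t=14: DEL r): {q=-5}
  after event 3 (t=16: DEC r by 14): {q=-5, r=-14}
  after event 4 (t=20: DEL p): {q=-5, r=-14}
  after event 5 (t=30: DEC p by 8): {p=-8, q=-5, r=-14}
  after event 6 (t=40: DEC q by 15): {p=-8, q=-20, r=-14}

Answer: {p=-8, q=-20, r=-14}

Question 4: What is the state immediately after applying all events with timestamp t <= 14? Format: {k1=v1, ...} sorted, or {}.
Apply events with t <= 14 (2 events):
  after event 1 (t=10: DEC q by 5): {q=-5}
  after event 2 (t=14: DEL r): {q=-5}

Answer: {q=-5}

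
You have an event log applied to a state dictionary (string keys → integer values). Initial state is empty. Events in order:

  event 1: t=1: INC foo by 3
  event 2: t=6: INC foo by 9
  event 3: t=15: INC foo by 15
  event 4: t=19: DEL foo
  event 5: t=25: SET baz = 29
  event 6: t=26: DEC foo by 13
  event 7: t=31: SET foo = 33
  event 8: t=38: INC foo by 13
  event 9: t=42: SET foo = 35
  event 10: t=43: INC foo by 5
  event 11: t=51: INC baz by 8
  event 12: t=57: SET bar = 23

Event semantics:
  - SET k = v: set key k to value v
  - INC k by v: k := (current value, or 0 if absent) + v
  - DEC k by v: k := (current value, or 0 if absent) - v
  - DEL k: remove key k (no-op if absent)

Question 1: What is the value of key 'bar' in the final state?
Answer: 23

Derivation:
Track key 'bar' through all 12 events:
  event 1 (t=1: INC foo by 3): bar unchanged
  event 2 (t=6: INC foo by 9): bar unchanged
  event 3 (t=15: INC foo by 15): bar unchanged
  event 4 (t=19: DEL foo): bar unchanged
  event 5 (t=25: SET baz = 29): bar unchanged
  event 6 (t=26: DEC foo by 13): bar unchanged
  event 7 (t=31: SET foo = 33): bar unchanged
  event 8 (t=38: INC foo by 13): bar unchanged
  event 9 (t=42: SET foo = 35): bar unchanged
  event 10 (t=43: INC foo by 5): bar unchanged
  event 11 (t=51: INC baz by 8): bar unchanged
  event 12 (t=57: SET bar = 23): bar (absent) -> 23
Final: bar = 23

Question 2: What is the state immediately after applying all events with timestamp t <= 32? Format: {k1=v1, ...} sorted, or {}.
Answer: {baz=29, foo=33}

Derivation:
Apply events with t <= 32 (7 events):
  after event 1 (t=1: INC foo by 3): {foo=3}
  after event 2 (t=6: INC foo by 9): {foo=12}
  after event 3 (t=15: INC foo by 15): {foo=27}
  after event 4 (t=19: DEL foo): {}
  after event 5 (t=25: SET baz = 29): {baz=29}
  after event 6 (t=26: DEC foo by 13): {baz=29, foo=-13}
  after event 7 (t=31: SET foo = 33): {baz=29, foo=33}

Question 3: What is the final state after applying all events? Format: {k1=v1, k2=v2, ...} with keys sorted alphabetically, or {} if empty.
  after event 1 (t=1: INC foo by 3): {foo=3}
  after event 2 (t=6: INC foo by 9): {foo=12}
  after event 3 (t=15: INC foo by 15): {foo=27}
  after event 4 (t=19: DEL foo): {}
  after event 5 (t=25: SET baz = 29): {baz=29}
  after event 6 (t=26: DEC foo by 13): {baz=29, foo=-13}
  after event 7 (t=31: SET foo = 33): {baz=29, foo=33}
  after event 8 (t=38: INC foo by 13): {baz=29, foo=46}
  after event 9 (t=42: SET foo = 35): {baz=29, foo=35}
  after event 10 (t=43: INC foo by 5): {baz=29, foo=40}
  after event 11 (t=51: INC baz by 8): {baz=37, foo=40}
  after event 12 (t=57: SET bar = 23): {bar=23, baz=37, foo=40}

Answer: {bar=23, baz=37, foo=40}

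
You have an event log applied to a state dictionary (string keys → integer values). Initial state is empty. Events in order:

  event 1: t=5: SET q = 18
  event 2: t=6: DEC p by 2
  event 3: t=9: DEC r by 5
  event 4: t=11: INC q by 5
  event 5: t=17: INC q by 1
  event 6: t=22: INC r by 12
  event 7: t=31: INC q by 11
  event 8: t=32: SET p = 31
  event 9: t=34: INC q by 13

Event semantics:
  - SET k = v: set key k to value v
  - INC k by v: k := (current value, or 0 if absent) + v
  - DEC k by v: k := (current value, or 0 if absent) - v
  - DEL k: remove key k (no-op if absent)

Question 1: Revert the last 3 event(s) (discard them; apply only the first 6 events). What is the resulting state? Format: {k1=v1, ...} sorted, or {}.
Keep first 6 events (discard last 3):
  after event 1 (t=5: SET q = 18): {q=18}
  after event 2 (t=6: DEC p by 2): {p=-2, q=18}
  after event 3 (t=9: DEC r by 5): {p=-2, q=18, r=-5}
  after event 4 (t=11: INC q by 5): {p=-2, q=23, r=-5}
  after event 5 (t=17: INC q by 1): {p=-2, q=24, r=-5}
  after event 6 (t=22: INC r by 12): {p=-2, q=24, r=7}

Answer: {p=-2, q=24, r=7}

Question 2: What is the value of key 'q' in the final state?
Answer: 48

Derivation:
Track key 'q' through all 9 events:
  event 1 (t=5: SET q = 18): q (absent) -> 18
  event 2 (t=6: DEC p by 2): q unchanged
  event 3 (t=9: DEC r by 5): q unchanged
  event 4 (t=11: INC q by 5): q 18 -> 23
  event 5 (t=17: INC q by 1): q 23 -> 24
  event 6 (t=22: INC r by 12): q unchanged
  event 7 (t=31: INC q by 11): q 24 -> 35
  event 8 (t=32: SET p = 31): q unchanged
  event 9 (t=34: INC q by 13): q 35 -> 48
Final: q = 48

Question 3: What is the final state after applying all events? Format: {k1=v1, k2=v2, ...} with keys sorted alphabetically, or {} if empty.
Answer: {p=31, q=48, r=7}

Derivation:
  after event 1 (t=5: SET q = 18): {q=18}
  after event 2 (t=6: DEC p by 2): {p=-2, q=18}
  after event 3 (t=9: DEC r by 5): {p=-2, q=18, r=-5}
  after event 4 (t=11: INC q by 5): {p=-2, q=23, r=-5}
  after event 5 (t=17: INC q by 1): {p=-2, q=24, r=-5}
  after event 6 (t=22: INC r by 12): {p=-2, q=24, r=7}
  after event 7 (t=31: INC q by 11): {p=-2, q=35, r=7}
  after event 8 (t=32: SET p = 31): {p=31, q=35, r=7}
  after event 9 (t=34: INC q by 13): {p=31, q=48, r=7}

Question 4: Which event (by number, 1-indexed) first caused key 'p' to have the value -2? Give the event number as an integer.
Looking for first event where p becomes -2:
  event 2: p (absent) -> -2  <-- first match

Answer: 2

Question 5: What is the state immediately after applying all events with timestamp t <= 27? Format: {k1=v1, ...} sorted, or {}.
Apply events with t <= 27 (6 events):
  after event 1 (t=5: SET q = 18): {q=18}
  after event 2 (t=6: DEC p by 2): {p=-2, q=18}
  after event 3 (t=9: DEC r by 5): {p=-2, q=18, r=-5}
  after event 4 (t=11: INC q by 5): {p=-2, q=23, r=-5}
  after event 5 (t=17: INC q by 1): {p=-2, q=24, r=-5}
  after event 6 (t=22: INC r by 12): {p=-2, q=24, r=7}

Answer: {p=-2, q=24, r=7}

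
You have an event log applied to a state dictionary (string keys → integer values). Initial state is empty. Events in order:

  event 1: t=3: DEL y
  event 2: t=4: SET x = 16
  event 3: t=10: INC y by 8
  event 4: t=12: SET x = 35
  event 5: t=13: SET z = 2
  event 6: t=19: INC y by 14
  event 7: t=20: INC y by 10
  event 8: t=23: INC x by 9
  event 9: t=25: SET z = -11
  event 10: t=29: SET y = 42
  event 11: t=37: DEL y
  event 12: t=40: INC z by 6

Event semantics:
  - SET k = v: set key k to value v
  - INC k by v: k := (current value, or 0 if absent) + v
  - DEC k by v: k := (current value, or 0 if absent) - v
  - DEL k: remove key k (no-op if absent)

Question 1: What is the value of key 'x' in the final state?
Track key 'x' through all 12 events:
  event 1 (t=3: DEL y): x unchanged
  event 2 (t=4: SET x = 16): x (absent) -> 16
  event 3 (t=10: INC y by 8): x unchanged
  event 4 (t=12: SET x = 35): x 16 -> 35
  event 5 (t=13: SET z = 2): x unchanged
  event 6 (t=19: INC y by 14): x unchanged
  event 7 (t=20: INC y by 10): x unchanged
  event 8 (t=23: INC x by 9): x 35 -> 44
  event 9 (t=25: SET z = -11): x unchanged
  event 10 (t=29: SET y = 42): x unchanged
  event 11 (t=37: DEL y): x unchanged
  event 12 (t=40: INC z by 6): x unchanged
Final: x = 44

Answer: 44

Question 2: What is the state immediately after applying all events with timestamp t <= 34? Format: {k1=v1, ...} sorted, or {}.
Answer: {x=44, y=42, z=-11}

Derivation:
Apply events with t <= 34 (10 events):
  after event 1 (t=3: DEL y): {}
  after event 2 (t=4: SET x = 16): {x=16}
  after event 3 (t=10: INC y by 8): {x=16, y=8}
  after event 4 (t=12: SET x = 35): {x=35, y=8}
  after event 5 (t=13: SET z = 2): {x=35, y=8, z=2}
  after event 6 (t=19: INC y by 14): {x=35, y=22, z=2}
  after event 7 (t=20: INC y by 10): {x=35, y=32, z=2}
  after event 8 (t=23: INC x by 9): {x=44, y=32, z=2}
  after event 9 (t=25: SET z = -11): {x=44, y=32, z=-11}
  after event 10 (t=29: SET y = 42): {x=44, y=42, z=-11}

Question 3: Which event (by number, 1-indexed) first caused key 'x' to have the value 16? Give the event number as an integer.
Looking for first event where x becomes 16:
  event 2: x (absent) -> 16  <-- first match

Answer: 2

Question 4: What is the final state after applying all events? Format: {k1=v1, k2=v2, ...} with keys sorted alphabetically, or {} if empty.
Answer: {x=44, z=-5}

Derivation:
  after event 1 (t=3: DEL y): {}
  after event 2 (t=4: SET x = 16): {x=16}
  after event 3 (t=10: INC y by 8): {x=16, y=8}
  after event 4 (t=12: SET x = 35): {x=35, y=8}
  after event 5 (t=13: SET z = 2): {x=35, y=8, z=2}
  after event 6 (t=19: INC y by 14): {x=35, y=22, z=2}
  after event 7 (t=20: INC y by 10): {x=35, y=32, z=2}
  after event 8 (t=23: INC x by 9): {x=44, y=32, z=2}
  after event 9 (t=25: SET z = -11): {x=44, y=32, z=-11}
  after event 10 (t=29: SET y = 42): {x=44, y=42, z=-11}
  after event 11 (t=37: DEL y): {x=44, z=-11}
  after event 12 (t=40: INC z by 6): {x=44, z=-5}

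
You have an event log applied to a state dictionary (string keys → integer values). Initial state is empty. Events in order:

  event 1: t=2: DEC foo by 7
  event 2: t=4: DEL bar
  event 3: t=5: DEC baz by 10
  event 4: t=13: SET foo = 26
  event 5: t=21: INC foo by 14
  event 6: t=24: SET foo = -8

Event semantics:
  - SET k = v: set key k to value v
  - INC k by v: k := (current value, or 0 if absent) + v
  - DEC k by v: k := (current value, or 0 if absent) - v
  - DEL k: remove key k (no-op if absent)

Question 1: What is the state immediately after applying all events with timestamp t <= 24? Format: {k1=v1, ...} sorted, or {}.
Apply events with t <= 24 (6 events):
  after event 1 (t=2: DEC foo by 7): {foo=-7}
  after event 2 (t=4: DEL bar): {foo=-7}
  after event 3 (t=5: DEC baz by 10): {baz=-10, foo=-7}
  after event 4 (t=13: SET foo = 26): {baz=-10, foo=26}
  after event 5 (t=21: INC foo by 14): {baz=-10, foo=40}
  after event 6 (t=24: SET foo = -8): {baz=-10, foo=-8}

Answer: {baz=-10, foo=-8}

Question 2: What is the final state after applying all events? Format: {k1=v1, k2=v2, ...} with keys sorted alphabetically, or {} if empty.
Answer: {baz=-10, foo=-8}

Derivation:
  after event 1 (t=2: DEC foo by 7): {foo=-7}
  after event 2 (t=4: DEL bar): {foo=-7}
  after event 3 (t=5: DEC baz by 10): {baz=-10, foo=-7}
  after event 4 (t=13: SET foo = 26): {baz=-10, foo=26}
  after event 5 (t=21: INC foo by 14): {baz=-10, foo=40}
  after event 6 (t=24: SET foo = -8): {baz=-10, foo=-8}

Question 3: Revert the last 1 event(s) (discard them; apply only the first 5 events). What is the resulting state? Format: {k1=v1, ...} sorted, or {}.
Keep first 5 events (discard last 1):
  after event 1 (t=2: DEC foo by 7): {foo=-7}
  after event 2 (t=4: DEL bar): {foo=-7}
  after event 3 (t=5: DEC baz by 10): {baz=-10, foo=-7}
  after event 4 (t=13: SET foo = 26): {baz=-10, foo=26}
  after event 5 (t=21: INC foo by 14): {baz=-10, foo=40}

Answer: {baz=-10, foo=40}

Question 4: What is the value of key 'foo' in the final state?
Track key 'foo' through all 6 events:
  event 1 (t=2: DEC foo by 7): foo (absent) -> -7
  event 2 (t=4: DEL bar): foo unchanged
  event 3 (t=5: DEC baz by 10): foo unchanged
  event 4 (t=13: SET foo = 26): foo -7 -> 26
  event 5 (t=21: INC foo by 14): foo 26 -> 40
  event 6 (t=24: SET foo = -8): foo 40 -> -8
Final: foo = -8

Answer: -8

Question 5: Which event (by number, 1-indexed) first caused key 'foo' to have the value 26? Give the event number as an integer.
Looking for first event where foo becomes 26:
  event 1: foo = -7
  event 2: foo = -7
  event 3: foo = -7
  event 4: foo -7 -> 26  <-- first match

Answer: 4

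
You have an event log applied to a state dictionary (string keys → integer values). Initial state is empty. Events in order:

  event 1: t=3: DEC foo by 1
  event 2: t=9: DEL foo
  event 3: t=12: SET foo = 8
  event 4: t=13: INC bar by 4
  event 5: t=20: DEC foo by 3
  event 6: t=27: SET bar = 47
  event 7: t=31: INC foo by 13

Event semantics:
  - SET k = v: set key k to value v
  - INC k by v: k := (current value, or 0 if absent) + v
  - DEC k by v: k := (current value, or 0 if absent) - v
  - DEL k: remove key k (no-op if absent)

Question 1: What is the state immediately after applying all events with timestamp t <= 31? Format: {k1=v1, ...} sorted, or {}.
Apply events with t <= 31 (7 events):
  after event 1 (t=3: DEC foo by 1): {foo=-1}
  after event 2 (t=9: DEL foo): {}
  after event 3 (t=12: SET foo = 8): {foo=8}
  after event 4 (t=13: INC bar by 4): {bar=4, foo=8}
  after event 5 (t=20: DEC foo by 3): {bar=4, foo=5}
  after event 6 (t=27: SET bar = 47): {bar=47, foo=5}
  after event 7 (t=31: INC foo by 13): {bar=47, foo=18}

Answer: {bar=47, foo=18}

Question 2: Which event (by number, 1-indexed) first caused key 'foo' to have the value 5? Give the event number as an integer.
Answer: 5

Derivation:
Looking for first event where foo becomes 5:
  event 1: foo = -1
  event 2: foo = (absent)
  event 3: foo = 8
  event 4: foo = 8
  event 5: foo 8 -> 5  <-- first match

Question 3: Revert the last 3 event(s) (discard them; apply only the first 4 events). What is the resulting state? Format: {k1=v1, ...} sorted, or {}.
Keep first 4 events (discard last 3):
  after event 1 (t=3: DEC foo by 1): {foo=-1}
  after event 2 (t=9: DEL foo): {}
  after event 3 (t=12: SET foo = 8): {foo=8}
  after event 4 (t=13: INC bar by 4): {bar=4, foo=8}

Answer: {bar=4, foo=8}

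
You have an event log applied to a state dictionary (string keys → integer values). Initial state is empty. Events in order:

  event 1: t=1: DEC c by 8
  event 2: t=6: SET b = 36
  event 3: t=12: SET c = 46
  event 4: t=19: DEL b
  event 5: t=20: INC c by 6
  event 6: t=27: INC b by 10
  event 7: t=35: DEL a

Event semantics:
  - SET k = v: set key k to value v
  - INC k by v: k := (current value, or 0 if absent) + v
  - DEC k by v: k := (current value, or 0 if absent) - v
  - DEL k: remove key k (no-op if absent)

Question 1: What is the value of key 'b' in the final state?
Answer: 10

Derivation:
Track key 'b' through all 7 events:
  event 1 (t=1: DEC c by 8): b unchanged
  event 2 (t=6: SET b = 36): b (absent) -> 36
  event 3 (t=12: SET c = 46): b unchanged
  event 4 (t=19: DEL b): b 36 -> (absent)
  event 5 (t=20: INC c by 6): b unchanged
  event 6 (t=27: INC b by 10): b (absent) -> 10
  event 7 (t=35: DEL a): b unchanged
Final: b = 10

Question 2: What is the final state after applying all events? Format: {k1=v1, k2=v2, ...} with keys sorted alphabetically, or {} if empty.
Answer: {b=10, c=52}

Derivation:
  after event 1 (t=1: DEC c by 8): {c=-8}
  after event 2 (t=6: SET b = 36): {b=36, c=-8}
  after event 3 (t=12: SET c = 46): {b=36, c=46}
  after event 4 (t=19: DEL b): {c=46}
  after event 5 (t=20: INC c by 6): {c=52}
  after event 6 (t=27: INC b by 10): {b=10, c=52}
  after event 7 (t=35: DEL a): {b=10, c=52}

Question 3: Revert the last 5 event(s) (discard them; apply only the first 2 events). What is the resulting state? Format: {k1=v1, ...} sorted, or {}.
Keep first 2 events (discard last 5):
  after event 1 (t=1: DEC c by 8): {c=-8}
  after event 2 (t=6: SET b = 36): {b=36, c=-8}

Answer: {b=36, c=-8}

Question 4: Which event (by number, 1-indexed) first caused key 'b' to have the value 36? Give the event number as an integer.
Looking for first event where b becomes 36:
  event 2: b (absent) -> 36  <-- first match

Answer: 2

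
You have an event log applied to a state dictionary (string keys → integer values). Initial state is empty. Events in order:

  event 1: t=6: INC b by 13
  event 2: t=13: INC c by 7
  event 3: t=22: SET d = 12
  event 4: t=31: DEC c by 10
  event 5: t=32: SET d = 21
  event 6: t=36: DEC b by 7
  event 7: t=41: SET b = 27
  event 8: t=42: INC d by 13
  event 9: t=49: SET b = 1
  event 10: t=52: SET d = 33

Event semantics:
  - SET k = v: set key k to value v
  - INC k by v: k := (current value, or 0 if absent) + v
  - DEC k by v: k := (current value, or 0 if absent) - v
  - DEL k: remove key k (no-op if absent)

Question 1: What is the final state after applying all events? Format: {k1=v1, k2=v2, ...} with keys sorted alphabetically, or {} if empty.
  after event 1 (t=6: INC b by 13): {b=13}
  after event 2 (t=13: INC c by 7): {b=13, c=7}
  after event 3 (t=22: SET d = 12): {b=13, c=7, d=12}
  after event 4 (t=31: DEC c by 10): {b=13, c=-3, d=12}
  after event 5 (t=32: SET d = 21): {b=13, c=-3, d=21}
  after event 6 (t=36: DEC b by 7): {b=6, c=-3, d=21}
  after event 7 (t=41: SET b = 27): {b=27, c=-3, d=21}
  after event 8 (t=42: INC d by 13): {b=27, c=-3, d=34}
  after event 9 (t=49: SET b = 1): {b=1, c=-3, d=34}
  after event 10 (t=52: SET d = 33): {b=1, c=-3, d=33}

Answer: {b=1, c=-3, d=33}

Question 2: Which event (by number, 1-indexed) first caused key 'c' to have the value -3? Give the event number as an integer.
Answer: 4

Derivation:
Looking for first event where c becomes -3:
  event 2: c = 7
  event 3: c = 7
  event 4: c 7 -> -3  <-- first match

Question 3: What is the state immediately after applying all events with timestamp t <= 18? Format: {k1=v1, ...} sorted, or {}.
Answer: {b=13, c=7}

Derivation:
Apply events with t <= 18 (2 events):
  after event 1 (t=6: INC b by 13): {b=13}
  after event 2 (t=13: INC c by 7): {b=13, c=7}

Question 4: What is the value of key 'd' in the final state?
Answer: 33

Derivation:
Track key 'd' through all 10 events:
  event 1 (t=6: INC b by 13): d unchanged
  event 2 (t=13: INC c by 7): d unchanged
  event 3 (t=22: SET d = 12): d (absent) -> 12
  event 4 (t=31: DEC c by 10): d unchanged
  event 5 (t=32: SET d = 21): d 12 -> 21
  event 6 (t=36: DEC b by 7): d unchanged
  event 7 (t=41: SET b = 27): d unchanged
  event 8 (t=42: INC d by 13): d 21 -> 34
  event 9 (t=49: SET b = 1): d unchanged
  event 10 (t=52: SET d = 33): d 34 -> 33
Final: d = 33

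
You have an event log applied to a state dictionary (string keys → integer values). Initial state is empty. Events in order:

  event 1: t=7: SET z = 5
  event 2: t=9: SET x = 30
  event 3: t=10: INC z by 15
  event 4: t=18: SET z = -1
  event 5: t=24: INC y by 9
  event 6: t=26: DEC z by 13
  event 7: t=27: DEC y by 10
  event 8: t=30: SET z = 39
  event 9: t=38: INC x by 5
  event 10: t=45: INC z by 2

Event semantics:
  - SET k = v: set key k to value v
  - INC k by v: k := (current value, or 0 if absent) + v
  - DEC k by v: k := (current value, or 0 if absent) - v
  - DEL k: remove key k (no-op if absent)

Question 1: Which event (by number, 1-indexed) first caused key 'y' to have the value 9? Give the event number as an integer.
Answer: 5

Derivation:
Looking for first event where y becomes 9:
  event 5: y (absent) -> 9  <-- first match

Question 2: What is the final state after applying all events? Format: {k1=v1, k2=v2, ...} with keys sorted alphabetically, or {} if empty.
Answer: {x=35, y=-1, z=41}

Derivation:
  after event 1 (t=7: SET z = 5): {z=5}
  after event 2 (t=9: SET x = 30): {x=30, z=5}
  after event 3 (t=10: INC z by 15): {x=30, z=20}
  after event 4 (t=18: SET z = -1): {x=30, z=-1}
  after event 5 (t=24: INC y by 9): {x=30, y=9, z=-1}
  after event 6 (t=26: DEC z by 13): {x=30, y=9, z=-14}
  after event 7 (t=27: DEC y by 10): {x=30, y=-1, z=-14}
  after event 8 (t=30: SET z = 39): {x=30, y=-1, z=39}
  after event 9 (t=38: INC x by 5): {x=35, y=-1, z=39}
  after event 10 (t=45: INC z by 2): {x=35, y=-1, z=41}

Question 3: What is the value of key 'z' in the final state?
Answer: 41

Derivation:
Track key 'z' through all 10 events:
  event 1 (t=7: SET z = 5): z (absent) -> 5
  event 2 (t=9: SET x = 30): z unchanged
  event 3 (t=10: INC z by 15): z 5 -> 20
  event 4 (t=18: SET z = -1): z 20 -> -1
  event 5 (t=24: INC y by 9): z unchanged
  event 6 (t=26: DEC z by 13): z -1 -> -14
  event 7 (t=27: DEC y by 10): z unchanged
  event 8 (t=30: SET z = 39): z -14 -> 39
  event 9 (t=38: INC x by 5): z unchanged
  event 10 (t=45: INC z by 2): z 39 -> 41
Final: z = 41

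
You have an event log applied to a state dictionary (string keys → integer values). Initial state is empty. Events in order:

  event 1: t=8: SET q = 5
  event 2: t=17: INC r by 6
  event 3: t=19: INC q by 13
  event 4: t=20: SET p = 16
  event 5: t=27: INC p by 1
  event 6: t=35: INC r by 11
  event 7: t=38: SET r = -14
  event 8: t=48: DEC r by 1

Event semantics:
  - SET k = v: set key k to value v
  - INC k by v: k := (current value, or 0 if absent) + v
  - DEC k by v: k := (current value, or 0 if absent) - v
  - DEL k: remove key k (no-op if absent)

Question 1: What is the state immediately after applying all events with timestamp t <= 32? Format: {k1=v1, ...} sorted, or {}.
Answer: {p=17, q=18, r=6}

Derivation:
Apply events with t <= 32 (5 events):
  after event 1 (t=8: SET q = 5): {q=5}
  after event 2 (t=17: INC r by 6): {q=5, r=6}
  after event 3 (t=19: INC q by 13): {q=18, r=6}
  after event 4 (t=20: SET p = 16): {p=16, q=18, r=6}
  after event 5 (t=27: INC p by 1): {p=17, q=18, r=6}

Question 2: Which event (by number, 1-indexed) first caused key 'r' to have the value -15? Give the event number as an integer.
Looking for first event where r becomes -15:
  event 2: r = 6
  event 3: r = 6
  event 4: r = 6
  event 5: r = 6
  event 6: r = 17
  event 7: r = -14
  event 8: r -14 -> -15  <-- first match

Answer: 8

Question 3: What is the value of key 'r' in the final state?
Answer: -15

Derivation:
Track key 'r' through all 8 events:
  event 1 (t=8: SET q = 5): r unchanged
  event 2 (t=17: INC r by 6): r (absent) -> 6
  event 3 (t=19: INC q by 13): r unchanged
  event 4 (t=20: SET p = 16): r unchanged
  event 5 (t=27: INC p by 1): r unchanged
  event 6 (t=35: INC r by 11): r 6 -> 17
  event 7 (t=38: SET r = -14): r 17 -> -14
  event 8 (t=48: DEC r by 1): r -14 -> -15
Final: r = -15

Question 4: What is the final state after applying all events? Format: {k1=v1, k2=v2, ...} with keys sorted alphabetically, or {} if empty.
  after event 1 (t=8: SET q = 5): {q=5}
  after event 2 (t=17: INC r by 6): {q=5, r=6}
  after event 3 (t=19: INC q by 13): {q=18, r=6}
  after event 4 (t=20: SET p = 16): {p=16, q=18, r=6}
  after event 5 (t=27: INC p by 1): {p=17, q=18, r=6}
  after event 6 (t=35: INC r by 11): {p=17, q=18, r=17}
  after event 7 (t=38: SET r = -14): {p=17, q=18, r=-14}
  after event 8 (t=48: DEC r by 1): {p=17, q=18, r=-15}

Answer: {p=17, q=18, r=-15}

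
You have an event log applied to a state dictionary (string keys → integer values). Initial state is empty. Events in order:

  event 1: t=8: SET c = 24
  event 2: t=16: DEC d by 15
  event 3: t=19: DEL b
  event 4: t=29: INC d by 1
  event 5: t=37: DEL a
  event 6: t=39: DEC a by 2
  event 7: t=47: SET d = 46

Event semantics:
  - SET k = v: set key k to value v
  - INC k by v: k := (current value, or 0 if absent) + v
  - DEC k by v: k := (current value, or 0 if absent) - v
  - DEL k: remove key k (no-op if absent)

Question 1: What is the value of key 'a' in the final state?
Track key 'a' through all 7 events:
  event 1 (t=8: SET c = 24): a unchanged
  event 2 (t=16: DEC d by 15): a unchanged
  event 3 (t=19: DEL b): a unchanged
  event 4 (t=29: INC d by 1): a unchanged
  event 5 (t=37: DEL a): a (absent) -> (absent)
  event 6 (t=39: DEC a by 2): a (absent) -> -2
  event 7 (t=47: SET d = 46): a unchanged
Final: a = -2

Answer: -2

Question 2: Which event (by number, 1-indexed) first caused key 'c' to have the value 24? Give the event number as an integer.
Answer: 1

Derivation:
Looking for first event where c becomes 24:
  event 1: c (absent) -> 24  <-- first match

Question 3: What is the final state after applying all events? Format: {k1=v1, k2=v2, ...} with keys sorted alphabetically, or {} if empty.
Answer: {a=-2, c=24, d=46}

Derivation:
  after event 1 (t=8: SET c = 24): {c=24}
  after event 2 (t=16: DEC d by 15): {c=24, d=-15}
  after event 3 (t=19: DEL b): {c=24, d=-15}
  after event 4 (t=29: INC d by 1): {c=24, d=-14}
  after event 5 (t=37: DEL a): {c=24, d=-14}
  after event 6 (t=39: DEC a by 2): {a=-2, c=24, d=-14}
  after event 7 (t=47: SET d = 46): {a=-2, c=24, d=46}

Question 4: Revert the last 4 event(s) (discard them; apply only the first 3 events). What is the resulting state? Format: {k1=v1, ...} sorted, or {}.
Keep first 3 events (discard last 4):
  after event 1 (t=8: SET c = 24): {c=24}
  after event 2 (t=16: DEC d by 15): {c=24, d=-15}
  after event 3 (t=19: DEL b): {c=24, d=-15}

Answer: {c=24, d=-15}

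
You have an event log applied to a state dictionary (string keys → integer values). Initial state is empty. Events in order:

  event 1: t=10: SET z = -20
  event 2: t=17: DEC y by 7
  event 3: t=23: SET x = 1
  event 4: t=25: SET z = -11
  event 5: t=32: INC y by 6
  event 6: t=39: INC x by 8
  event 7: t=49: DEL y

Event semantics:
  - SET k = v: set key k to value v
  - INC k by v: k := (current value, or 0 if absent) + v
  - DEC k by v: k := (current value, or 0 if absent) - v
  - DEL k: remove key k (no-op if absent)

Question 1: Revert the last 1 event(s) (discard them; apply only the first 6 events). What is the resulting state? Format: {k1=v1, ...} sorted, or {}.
Keep first 6 events (discard last 1):
  after event 1 (t=10: SET z = -20): {z=-20}
  after event 2 (t=17: DEC y by 7): {y=-7, z=-20}
  after event 3 (t=23: SET x = 1): {x=1, y=-7, z=-20}
  after event 4 (t=25: SET z = -11): {x=1, y=-7, z=-11}
  after event 5 (t=32: INC y by 6): {x=1, y=-1, z=-11}
  after event 6 (t=39: INC x by 8): {x=9, y=-1, z=-11}

Answer: {x=9, y=-1, z=-11}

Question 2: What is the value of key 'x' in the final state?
Track key 'x' through all 7 events:
  event 1 (t=10: SET z = -20): x unchanged
  event 2 (t=17: DEC y by 7): x unchanged
  event 3 (t=23: SET x = 1): x (absent) -> 1
  event 4 (t=25: SET z = -11): x unchanged
  event 5 (t=32: INC y by 6): x unchanged
  event 6 (t=39: INC x by 8): x 1 -> 9
  event 7 (t=49: DEL y): x unchanged
Final: x = 9

Answer: 9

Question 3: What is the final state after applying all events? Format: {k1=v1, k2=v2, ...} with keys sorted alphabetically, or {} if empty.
  after event 1 (t=10: SET z = -20): {z=-20}
  after event 2 (t=17: DEC y by 7): {y=-7, z=-20}
  after event 3 (t=23: SET x = 1): {x=1, y=-7, z=-20}
  after event 4 (t=25: SET z = -11): {x=1, y=-7, z=-11}
  after event 5 (t=32: INC y by 6): {x=1, y=-1, z=-11}
  after event 6 (t=39: INC x by 8): {x=9, y=-1, z=-11}
  after event 7 (t=49: DEL y): {x=9, z=-11}

Answer: {x=9, z=-11}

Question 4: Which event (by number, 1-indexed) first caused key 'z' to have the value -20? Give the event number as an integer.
Looking for first event where z becomes -20:
  event 1: z (absent) -> -20  <-- first match

Answer: 1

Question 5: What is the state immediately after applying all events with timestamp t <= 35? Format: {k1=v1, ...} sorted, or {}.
Answer: {x=1, y=-1, z=-11}

Derivation:
Apply events with t <= 35 (5 events):
  after event 1 (t=10: SET z = -20): {z=-20}
  after event 2 (t=17: DEC y by 7): {y=-7, z=-20}
  after event 3 (t=23: SET x = 1): {x=1, y=-7, z=-20}
  after event 4 (t=25: SET z = -11): {x=1, y=-7, z=-11}
  after event 5 (t=32: INC y by 6): {x=1, y=-1, z=-11}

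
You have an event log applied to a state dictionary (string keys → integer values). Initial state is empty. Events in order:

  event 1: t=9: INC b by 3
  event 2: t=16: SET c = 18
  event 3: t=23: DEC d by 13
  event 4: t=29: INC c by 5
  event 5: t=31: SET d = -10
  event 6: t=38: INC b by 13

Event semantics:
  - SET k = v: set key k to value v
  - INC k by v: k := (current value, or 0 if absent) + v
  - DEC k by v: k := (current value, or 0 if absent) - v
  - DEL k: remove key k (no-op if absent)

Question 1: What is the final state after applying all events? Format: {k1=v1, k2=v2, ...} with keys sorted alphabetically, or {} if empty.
  after event 1 (t=9: INC b by 3): {b=3}
  after event 2 (t=16: SET c = 18): {b=3, c=18}
  after event 3 (t=23: DEC d by 13): {b=3, c=18, d=-13}
  after event 4 (t=29: INC c by 5): {b=3, c=23, d=-13}
  after event 5 (t=31: SET d = -10): {b=3, c=23, d=-10}
  after event 6 (t=38: INC b by 13): {b=16, c=23, d=-10}

Answer: {b=16, c=23, d=-10}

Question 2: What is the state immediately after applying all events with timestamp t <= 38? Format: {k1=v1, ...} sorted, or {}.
Apply events with t <= 38 (6 events):
  after event 1 (t=9: INC b by 3): {b=3}
  after event 2 (t=16: SET c = 18): {b=3, c=18}
  after event 3 (t=23: DEC d by 13): {b=3, c=18, d=-13}
  after event 4 (t=29: INC c by 5): {b=3, c=23, d=-13}
  after event 5 (t=31: SET d = -10): {b=3, c=23, d=-10}
  after event 6 (t=38: INC b by 13): {b=16, c=23, d=-10}

Answer: {b=16, c=23, d=-10}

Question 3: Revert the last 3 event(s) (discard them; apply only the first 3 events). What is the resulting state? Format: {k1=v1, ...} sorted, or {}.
Keep first 3 events (discard last 3):
  after event 1 (t=9: INC b by 3): {b=3}
  after event 2 (t=16: SET c = 18): {b=3, c=18}
  after event 3 (t=23: DEC d by 13): {b=3, c=18, d=-13}

Answer: {b=3, c=18, d=-13}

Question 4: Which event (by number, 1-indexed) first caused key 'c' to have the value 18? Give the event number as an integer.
Looking for first event where c becomes 18:
  event 2: c (absent) -> 18  <-- first match

Answer: 2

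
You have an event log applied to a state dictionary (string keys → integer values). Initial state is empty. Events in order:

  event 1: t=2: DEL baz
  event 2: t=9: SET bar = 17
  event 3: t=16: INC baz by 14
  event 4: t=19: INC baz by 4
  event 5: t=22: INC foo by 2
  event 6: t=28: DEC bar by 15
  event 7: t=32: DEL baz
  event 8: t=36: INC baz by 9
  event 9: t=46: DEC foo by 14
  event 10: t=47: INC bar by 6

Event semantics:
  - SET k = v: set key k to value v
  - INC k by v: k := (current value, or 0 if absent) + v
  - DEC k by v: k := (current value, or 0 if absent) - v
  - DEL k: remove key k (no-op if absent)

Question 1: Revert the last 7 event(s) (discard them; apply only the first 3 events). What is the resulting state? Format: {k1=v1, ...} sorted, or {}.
Keep first 3 events (discard last 7):
  after event 1 (t=2: DEL baz): {}
  after event 2 (t=9: SET bar = 17): {bar=17}
  after event 3 (t=16: INC baz by 14): {bar=17, baz=14}

Answer: {bar=17, baz=14}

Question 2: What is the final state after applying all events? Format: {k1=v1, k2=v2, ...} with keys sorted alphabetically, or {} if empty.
  after event 1 (t=2: DEL baz): {}
  after event 2 (t=9: SET bar = 17): {bar=17}
  after event 3 (t=16: INC baz by 14): {bar=17, baz=14}
  after event 4 (t=19: INC baz by 4): {bar=17, baz=18}
  after event 5 (t=22: INC foo by 2): {bar=17, baz=18, foo=2}
  after event 6 (t=28: DEC bar by 15): {bar=2, baz=18, foo=2}
  after event 7 (t=32: DEL baz): {bar=2, foo=2}
  after event 8 (t=36: INC baz by 9): {bar=2, baz=9, foo=2}
  after event 9 (t=46: DEC foo by 14): {bar=2, baz=9, foo=-12}
  after event 10 (t=47: INC bar by 6): {bar=8, baz=9, foo=-12}

Answer: {bar=8, baz=9, foo=-12}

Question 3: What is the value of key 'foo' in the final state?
Track key 'foo' through all 10 events:
  event 1 (t=2: DEL baz): foo unchanged
  event 2 (t=9: SET bar = 17): foo unchanged
  event 3 (t=16: INC baz by 14): foo unchanged
  event 4 (t=19: INC baz by 4): foo unchanged
  event 5 (t=22: INC foo by 2): foo (absent) -> 2
  event 6 (t=28: DEC bar by 15): foo unchanged
  event 7 (t=32: DEL baz): foo unchanged
  event 8 (t=36: INC baz by 9): foo unchanged
  event 9 (t=46: DEC foo by 14): foo 2 -> -12
  event 10 (t=47: INC bar by 6): foo unchanged
Final: foo = -12

Answer: -12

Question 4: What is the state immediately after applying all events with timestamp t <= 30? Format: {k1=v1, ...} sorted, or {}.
Answer: {bar=2, baz=18, foo=2}

Derivation:
Apply events with t <= 30 (6 events):
  after event 1 (t=2: DEL baz): {}
  after event 2 (t=9: SET bar = 17): {bar=17}
  after event 3 (t=16: INC baz by 14): {bar=17, baz=14}
  after event 4 (t=19: INC baz by 4): {bar=17, baz=18}
  after event 5 (t=22: INC foo by 2): {bar=17, baz=18, foo=2}
  after event 6 (t=28: DEC bar by 15): {bar=2, baz=18, foo=2}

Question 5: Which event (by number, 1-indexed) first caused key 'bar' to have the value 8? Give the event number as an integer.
Looking for first event where bar becomes 8:
  event 2: bar = 17
  event 3: bar = 17
  event 4: bar = 17
  event 5: bar = 17
  event 6: bar = 2
  event 7: bar = 2
  event 8: bar = 2
  event 9: bar = 2
  event 10: bar 2 -> 8  <-- first match

Answer: 10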